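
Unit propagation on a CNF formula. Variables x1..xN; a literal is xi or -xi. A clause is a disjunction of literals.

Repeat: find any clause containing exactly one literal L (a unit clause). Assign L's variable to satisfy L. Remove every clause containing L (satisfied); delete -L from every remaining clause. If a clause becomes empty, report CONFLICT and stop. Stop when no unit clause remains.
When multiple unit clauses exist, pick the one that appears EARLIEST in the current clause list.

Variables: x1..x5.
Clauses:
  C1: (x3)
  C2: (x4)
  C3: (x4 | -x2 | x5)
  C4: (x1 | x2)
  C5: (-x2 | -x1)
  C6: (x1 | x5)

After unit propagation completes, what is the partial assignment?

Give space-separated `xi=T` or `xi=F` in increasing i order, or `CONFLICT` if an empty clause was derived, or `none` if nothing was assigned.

unit clause [3] forces x3=T; simplify:
  satisfied 1 clause(s); 5 remain; assigned so far: [3]
unit clause [4] forces x4=T; simplify:
  satisfied 2 clause(s); 3 remain; assigned so far: [3, 4]

Answer: x3=T x4=T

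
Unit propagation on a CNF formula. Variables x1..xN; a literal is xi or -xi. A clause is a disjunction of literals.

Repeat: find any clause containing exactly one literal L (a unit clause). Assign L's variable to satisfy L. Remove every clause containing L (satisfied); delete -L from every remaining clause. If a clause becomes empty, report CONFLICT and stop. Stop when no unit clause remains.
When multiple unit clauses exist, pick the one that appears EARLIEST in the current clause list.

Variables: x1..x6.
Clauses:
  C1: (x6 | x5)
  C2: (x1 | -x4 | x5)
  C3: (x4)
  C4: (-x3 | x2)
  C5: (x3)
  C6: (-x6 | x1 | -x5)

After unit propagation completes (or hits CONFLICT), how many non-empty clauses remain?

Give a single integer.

Answer: 3

Derivation:
unit clause [4] forces x4=T; simplify:
  drop -4 from [1, -4, 5] -> [1, 5]
  satisfied 1 clause(s); 5 remain; assigned so far: [4]
unit clause [3] forces x3=T; simplify:
  drop -3 from [-3, 2] -> [2]
  satisfied 1 clause(s); 4 remain; assigned so far: [3, 4]
unit clause [2] forces x2=T; simplify:
  satisfied 1 clause(s); 3 remain; assigned so far: [2, 3, 4]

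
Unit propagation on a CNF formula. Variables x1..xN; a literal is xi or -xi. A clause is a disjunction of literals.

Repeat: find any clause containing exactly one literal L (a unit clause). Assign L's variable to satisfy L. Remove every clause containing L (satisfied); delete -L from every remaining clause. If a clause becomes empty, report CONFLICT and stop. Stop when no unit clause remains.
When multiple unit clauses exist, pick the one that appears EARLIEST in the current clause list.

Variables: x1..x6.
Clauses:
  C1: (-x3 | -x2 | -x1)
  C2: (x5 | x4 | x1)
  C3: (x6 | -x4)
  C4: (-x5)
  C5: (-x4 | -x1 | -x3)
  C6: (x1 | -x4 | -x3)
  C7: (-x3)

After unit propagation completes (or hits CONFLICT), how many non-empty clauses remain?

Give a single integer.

unit clause [-5] forces x5=F; simplify:
  drop 5 from [5, 4, 1] -> [4, 1]
  satisfied 1 clause(s); 6 remain; assigned so far: [5]
unit clause [-3] forces x3=F; simplify:
  satisfied 4 clause(s); 2 remain; assigned so far: [3, 5]

Answer: 2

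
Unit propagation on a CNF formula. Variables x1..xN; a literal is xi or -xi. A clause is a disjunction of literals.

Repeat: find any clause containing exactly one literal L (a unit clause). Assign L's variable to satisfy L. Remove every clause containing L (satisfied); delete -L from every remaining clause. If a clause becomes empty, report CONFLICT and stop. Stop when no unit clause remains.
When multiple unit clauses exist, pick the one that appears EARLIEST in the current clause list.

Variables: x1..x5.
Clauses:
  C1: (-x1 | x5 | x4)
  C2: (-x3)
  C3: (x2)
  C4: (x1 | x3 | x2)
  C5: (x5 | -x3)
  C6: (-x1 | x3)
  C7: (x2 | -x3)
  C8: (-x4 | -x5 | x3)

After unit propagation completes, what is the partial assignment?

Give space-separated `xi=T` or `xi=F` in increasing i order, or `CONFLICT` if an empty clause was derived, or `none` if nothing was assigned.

unit clause [-3] forces x3=F; simplify:
  drop 3 from [1, 3, 2] -> [1, 2]
  drop 3 from [-1, 3] -> [-1]
  drop 3 from [-4, -5, 3] -> [-4, -5]
  satisfied 3 clause(s); 5 remain; assigned so far: [3]
unit clause [2] forces x2=T; simplify:
  satisfied 2 clause(s); 3 remain; assigned so far: [2, 3]
unit clause [-1] forces x1=F; simplify:
  satisfied 2 clause(s); 1 remain; assigned so far: [1, 2, 3]

Answer: x1=F x2=T x3=F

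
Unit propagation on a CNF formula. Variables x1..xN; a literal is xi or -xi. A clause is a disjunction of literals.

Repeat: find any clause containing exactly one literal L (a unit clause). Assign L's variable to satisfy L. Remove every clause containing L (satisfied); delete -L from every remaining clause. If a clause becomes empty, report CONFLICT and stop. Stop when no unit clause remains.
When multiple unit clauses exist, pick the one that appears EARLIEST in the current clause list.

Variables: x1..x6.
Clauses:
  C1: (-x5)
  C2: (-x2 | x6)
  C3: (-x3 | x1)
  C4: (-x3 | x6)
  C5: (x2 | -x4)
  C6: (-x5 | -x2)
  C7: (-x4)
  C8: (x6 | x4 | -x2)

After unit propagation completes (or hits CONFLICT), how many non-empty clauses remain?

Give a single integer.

Answer: 4

Derivation:
unit clause [-5] forces x5=F; simplify:
  satisfied 2 clause(s); 6 remain; assigned so far: [5]
unit clause [-4] forces x4=F; simplify:
  drop 4 from [6, 4, -2] -> [6, -2]
  satisfied 2 clause(s); 4 remain; assigned so far: [4, 5]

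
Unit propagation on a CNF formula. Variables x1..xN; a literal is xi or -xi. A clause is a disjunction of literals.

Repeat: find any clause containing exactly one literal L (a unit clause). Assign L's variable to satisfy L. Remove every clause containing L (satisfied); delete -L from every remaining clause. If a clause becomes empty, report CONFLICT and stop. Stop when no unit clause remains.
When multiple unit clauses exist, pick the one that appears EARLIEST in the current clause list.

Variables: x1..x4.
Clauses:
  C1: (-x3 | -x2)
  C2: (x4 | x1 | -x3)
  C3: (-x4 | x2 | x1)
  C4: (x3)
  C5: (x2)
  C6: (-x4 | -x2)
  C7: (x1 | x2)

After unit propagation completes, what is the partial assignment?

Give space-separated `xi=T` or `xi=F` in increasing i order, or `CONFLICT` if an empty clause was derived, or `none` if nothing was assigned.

unit clause [3] forces x3=T; simplify:
  drop -3 from [-3, -2] -> [-2]
  drop -3 from [4, 1, -3] -> [4, 1]
  satisfied 1 clause(s); 6 remain; assigned so far: [3]
unit clause [-2] forces x2=F; simplify:
  drop 2 from [-4, 2, 1] -> [-4, 1]
  drop 2 from [2] -> [] (empty!)
  drop 2 from [1, 2] -> [1]
  satisfied 2 clause(s); 4 remain; assigned so far: [2, 3]
CONFLICT (empty clause)

Answer: CONFLICT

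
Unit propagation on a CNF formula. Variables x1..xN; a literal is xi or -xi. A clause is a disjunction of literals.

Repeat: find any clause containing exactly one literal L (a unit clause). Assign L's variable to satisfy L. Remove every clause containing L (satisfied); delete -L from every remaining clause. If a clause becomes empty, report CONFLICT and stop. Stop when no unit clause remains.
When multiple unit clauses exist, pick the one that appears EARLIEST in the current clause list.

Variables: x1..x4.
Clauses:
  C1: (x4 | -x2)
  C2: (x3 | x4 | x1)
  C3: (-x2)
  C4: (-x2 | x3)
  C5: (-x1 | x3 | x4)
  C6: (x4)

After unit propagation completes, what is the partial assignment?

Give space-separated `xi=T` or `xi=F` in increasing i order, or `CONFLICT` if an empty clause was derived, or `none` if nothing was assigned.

Answer: x2=F x4=T

Derivation:
unit clause [-2] forces x2=F; simplify:
  satisfied 3 clause(s); 3 remain; assigned so far: [2]
unit clause [4] forces x4=T; simplify:
  satisfied 3 clause(s); 0 remain; assigned so far: [2, 4]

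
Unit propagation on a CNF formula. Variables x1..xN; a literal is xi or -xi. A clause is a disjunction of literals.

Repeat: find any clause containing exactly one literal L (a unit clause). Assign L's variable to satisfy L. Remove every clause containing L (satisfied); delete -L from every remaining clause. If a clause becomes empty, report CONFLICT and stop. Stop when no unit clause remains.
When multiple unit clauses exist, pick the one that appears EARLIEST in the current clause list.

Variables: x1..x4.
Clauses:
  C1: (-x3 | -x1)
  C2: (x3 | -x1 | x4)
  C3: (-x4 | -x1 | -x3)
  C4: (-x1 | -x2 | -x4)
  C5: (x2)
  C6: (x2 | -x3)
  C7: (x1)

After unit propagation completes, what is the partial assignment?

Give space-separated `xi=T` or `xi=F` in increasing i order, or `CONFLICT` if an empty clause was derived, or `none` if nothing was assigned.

unit clause [2] forces x2=T; simplify:
  drop -2 from [-1, -2, -4] -> [-1, -4]
  satisfied 2 clause(s); 5 remain; assigned so far: [2]
unit clause [1] forces x1=T; simplify:
  drop -1 from [-3, -1] -> [-3]
  drop -1 from [3, -1, 4] -> [3, 4]
  drop -1 from [-4, -1, -3] -> [-4, -3]
  drop -1 from [-1, -4] -> [-4]
  satisfied 1 clause(s); 4 remain; assigned so far: [1, 2]
unit clause [-3] forces x3=F; simplify:
  drop 3 from [3, 4] -> [4]
  satisfied 2 clause(s); 2 remain; assigned so far: [1, 2, 3]
unit clause [4] forces x4=T; simplify:
  drop -4 from [-4] -> [] (empty!)
  satisfied 1 clause(s); 1 remain; assigned so far: [1, 2, 3, 4]
CONFLICT (empty clause)

Answer: CONFLICT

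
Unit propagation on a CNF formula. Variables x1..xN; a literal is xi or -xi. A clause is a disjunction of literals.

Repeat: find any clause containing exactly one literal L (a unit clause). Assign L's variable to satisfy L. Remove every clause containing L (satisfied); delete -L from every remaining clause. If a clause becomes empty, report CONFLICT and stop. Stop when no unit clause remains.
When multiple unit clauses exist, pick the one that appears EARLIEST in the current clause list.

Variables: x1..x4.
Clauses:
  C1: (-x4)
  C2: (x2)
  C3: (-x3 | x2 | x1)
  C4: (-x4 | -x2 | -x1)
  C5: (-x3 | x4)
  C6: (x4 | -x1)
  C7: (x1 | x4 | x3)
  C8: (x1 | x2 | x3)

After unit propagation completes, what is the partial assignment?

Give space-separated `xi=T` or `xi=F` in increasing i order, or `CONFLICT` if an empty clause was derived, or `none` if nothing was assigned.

unit clause [-4] forces x4=F; simplify:
  drop 4 from [-3, 4] -> [-3]
  drop 4 from [4, -1] -> [-1]
  drop 4 from [1, 4, 3] -> [1, 3]
  satisfied 2 clause(s); 6 remain; assigned so far: [4]
unit clause [2] forces x2=T; simplify:
  satisfied 3 clause(s); 3 remain; assigned so far: [2, 4]
unit clause [-3] forces x3=F; simplify:
  drop 3 from [1, 3] -> [1]
  satisfied 1 clause(s); 2 remain; assigned so far: [2, 3, 4]
unit clause [-1] forces x1=F; simplify:
  drop 1 from [1] -> [] (empty!)
  satisfied 1 clause(s); 1 remain; assigned so far: [1, 2, 3, 4]
CONFLICT (empty clause)

Answer: CONFLICT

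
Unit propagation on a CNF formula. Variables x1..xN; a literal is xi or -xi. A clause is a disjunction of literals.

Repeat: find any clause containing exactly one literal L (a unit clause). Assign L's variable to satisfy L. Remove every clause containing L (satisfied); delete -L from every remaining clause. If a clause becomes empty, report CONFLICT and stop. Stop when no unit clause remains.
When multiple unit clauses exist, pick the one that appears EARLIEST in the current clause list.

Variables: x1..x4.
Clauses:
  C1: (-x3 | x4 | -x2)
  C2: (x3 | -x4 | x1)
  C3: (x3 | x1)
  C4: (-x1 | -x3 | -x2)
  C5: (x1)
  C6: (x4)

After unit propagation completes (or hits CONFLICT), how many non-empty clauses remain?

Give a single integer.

Answer: 1

Derivation:
unit clause [1] forces x1=T; simplify:
  drop -1 from [-1, -3, -2] -> [-3, -2]
  satisfied 3 clause(s); 3 remain; assigned so far: [1]
unit clause [4] forces x4=T; simplify:
  satisfied 2 clause(s); 1 remain; assigned so far: [1, 4]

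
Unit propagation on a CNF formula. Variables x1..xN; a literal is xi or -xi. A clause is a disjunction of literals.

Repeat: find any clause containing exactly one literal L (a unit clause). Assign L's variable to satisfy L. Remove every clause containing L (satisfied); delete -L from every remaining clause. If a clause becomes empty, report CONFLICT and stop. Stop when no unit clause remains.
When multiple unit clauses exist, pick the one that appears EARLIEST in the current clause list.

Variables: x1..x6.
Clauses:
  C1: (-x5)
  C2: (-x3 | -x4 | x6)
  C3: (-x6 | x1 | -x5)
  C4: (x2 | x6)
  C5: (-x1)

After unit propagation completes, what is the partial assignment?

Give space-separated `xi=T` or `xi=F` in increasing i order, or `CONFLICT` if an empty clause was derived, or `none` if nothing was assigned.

unit clause [-5] forces x5=F; simplify:
  satisfied 2 clause(s); 3 remain; assigned so far: [5]
unit clause [-1] forces x1=F; simplify:
  satisfied 1 clause(s); 2 remain; assigned so far: [1, 5]

Answer: x1=F x5=F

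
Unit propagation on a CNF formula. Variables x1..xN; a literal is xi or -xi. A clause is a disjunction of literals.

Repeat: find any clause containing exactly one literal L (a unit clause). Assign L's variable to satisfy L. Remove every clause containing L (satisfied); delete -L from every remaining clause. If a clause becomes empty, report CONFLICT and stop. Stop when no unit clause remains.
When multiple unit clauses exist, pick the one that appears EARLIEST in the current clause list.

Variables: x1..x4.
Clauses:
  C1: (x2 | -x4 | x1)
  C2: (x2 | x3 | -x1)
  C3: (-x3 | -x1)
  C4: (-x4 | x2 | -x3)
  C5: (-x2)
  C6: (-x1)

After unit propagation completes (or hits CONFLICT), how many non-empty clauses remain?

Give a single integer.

Answer: 0

Derivation:
unit clause [-2] forces x2=F; simplify:
  drop 2 from [2, -4, 1] -> [-4, 1]
  drop 2 from [2, 3, -1] -> [3, -1]
  drop 2 from [-4, 2, -3] -> [-4, -3]
  satisfied 1 clause(s); 5 remain; assigned so far: [2]
unit clause [-1] forces x1=F; simplify:
  drop 1 from [-4, 1] -> [-4]
  satisfied 3 clause(s); 2 remain; assigned so far: [1, 2]
unit clause [-4] forces x4=F; simplify:
  satisfied 2 clause(s); 0 remain; assigned so far: [1, 2, 4]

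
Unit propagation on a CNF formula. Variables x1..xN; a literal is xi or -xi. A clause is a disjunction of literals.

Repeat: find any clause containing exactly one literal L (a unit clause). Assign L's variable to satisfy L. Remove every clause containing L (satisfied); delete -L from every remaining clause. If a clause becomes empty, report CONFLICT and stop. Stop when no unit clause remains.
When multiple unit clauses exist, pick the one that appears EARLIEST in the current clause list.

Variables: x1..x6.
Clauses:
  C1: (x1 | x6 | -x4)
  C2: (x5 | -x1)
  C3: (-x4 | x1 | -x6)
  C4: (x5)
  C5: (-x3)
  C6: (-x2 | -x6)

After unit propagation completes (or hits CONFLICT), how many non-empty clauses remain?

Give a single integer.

Answer: 3

Derivation:
unit clause [5] forces x5=T; simplify:
  satisfied 2 clause(s); 4 remain; assigned so far: [5]
unit clause [-3] forces x3=F; simplify:
  satisfied 1 clause(s); 3 remain; assigned so far: [3, 5]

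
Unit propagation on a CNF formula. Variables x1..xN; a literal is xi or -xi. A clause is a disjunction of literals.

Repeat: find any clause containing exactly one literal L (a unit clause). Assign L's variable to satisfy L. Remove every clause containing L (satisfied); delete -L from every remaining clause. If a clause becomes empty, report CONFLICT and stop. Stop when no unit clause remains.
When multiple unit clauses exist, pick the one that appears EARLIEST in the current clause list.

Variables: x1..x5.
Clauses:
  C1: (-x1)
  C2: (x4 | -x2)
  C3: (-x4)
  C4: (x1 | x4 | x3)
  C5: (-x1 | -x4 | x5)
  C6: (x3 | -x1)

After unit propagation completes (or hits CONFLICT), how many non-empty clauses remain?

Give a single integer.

Answer: 0

Derivation:
unit clause [-1] forces x1=F; simplify:
  drop 1 from [1, 4, 3] -> [4, 3]
  satisfied 3 clause(s); 3 remain; assigned so far: [1]
unit clause [-4] forces x4=F; simplify:
  drop 4 from [4, -2] -> [-2]
  drop 4 from [4, 3] -> [3]
  satisfied 1 clause(s); 2 remain; assigned so far: [1, 4]
unit clause [-2] forces x2=F; simplify:
  satisfied 1 clause(s); 1 remain; assigned so far: [1, 2, 4]
unit clause [3] forces x3=T; simplify:
  satisfied 1 clause(s); 0 remain; assigned so far: [1, 2, 3, 4]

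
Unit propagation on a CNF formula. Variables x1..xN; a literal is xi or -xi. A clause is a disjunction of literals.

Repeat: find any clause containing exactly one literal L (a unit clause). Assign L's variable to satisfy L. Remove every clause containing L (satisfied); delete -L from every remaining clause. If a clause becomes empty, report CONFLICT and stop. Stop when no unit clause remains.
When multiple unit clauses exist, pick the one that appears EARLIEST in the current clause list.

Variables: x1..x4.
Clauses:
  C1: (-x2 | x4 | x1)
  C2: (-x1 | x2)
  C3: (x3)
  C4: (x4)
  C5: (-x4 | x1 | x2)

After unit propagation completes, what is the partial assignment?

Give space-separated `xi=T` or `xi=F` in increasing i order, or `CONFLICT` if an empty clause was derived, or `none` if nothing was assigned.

unit clause [3] forces x3=T; simplify:
  satisfied 1 clause(s); 4 remain; assigned so far: [3]
unit clause [4] forces x4=T; simplify:
  drop -4 from [-4, 1, 2] -> [1, 2]
  satisfied 2 clause(s); 2 remain; assigned so far: [3, 4]

Answer: x3=T x4=T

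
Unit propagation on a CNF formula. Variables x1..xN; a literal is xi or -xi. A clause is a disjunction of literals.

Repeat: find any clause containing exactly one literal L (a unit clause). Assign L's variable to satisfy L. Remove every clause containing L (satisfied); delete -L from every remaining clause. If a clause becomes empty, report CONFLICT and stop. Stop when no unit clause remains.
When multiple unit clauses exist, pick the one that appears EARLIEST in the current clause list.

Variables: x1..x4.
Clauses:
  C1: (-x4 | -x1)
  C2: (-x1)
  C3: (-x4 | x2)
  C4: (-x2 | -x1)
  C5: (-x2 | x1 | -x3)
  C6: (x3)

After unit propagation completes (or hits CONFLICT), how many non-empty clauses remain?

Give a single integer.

Answer: 0

Derivation:
unit clause [-1] forces x1=F; simplify:
  drop 1 from [-2, 1, -3] -> [-2, -3]
  satisfied 3 clause(s); 3 remain; assigned so far: [1]
unit clause [3] forces x3=T; simplify:
  drop -3 from [-2, -3] -> [-2]
  satisfied 1 clause(s); 2 remain; assigned so far: [1, 3]
unit clause [-2] forces x2=F; simplify:
  drop 2 from [-4, 2] -> [-4]
  satisfied 1 clause(s); 1 remain; assigned so far: [1, 2, 3]
unit clause [-4] forces x4=F; simplify:
  satisfied 1 clause(s); 0 remain; assigned so far: [1, 2, 3, 4]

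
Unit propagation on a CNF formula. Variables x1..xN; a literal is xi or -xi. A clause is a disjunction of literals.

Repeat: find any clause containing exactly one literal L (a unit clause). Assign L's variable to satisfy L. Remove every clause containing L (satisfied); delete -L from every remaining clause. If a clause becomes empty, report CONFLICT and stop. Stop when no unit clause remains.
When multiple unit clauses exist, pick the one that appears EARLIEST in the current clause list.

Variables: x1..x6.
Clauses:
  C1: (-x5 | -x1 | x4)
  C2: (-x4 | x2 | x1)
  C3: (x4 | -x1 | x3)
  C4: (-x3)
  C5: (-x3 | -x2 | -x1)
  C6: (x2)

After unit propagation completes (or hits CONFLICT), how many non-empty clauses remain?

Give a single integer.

unit clause [-3] forces x3=F; simplify:
  drop 3 from [4, -1, 3] -> [4, -1]
  satisfied 2 clause(s); 4 remain; assigned so far: [3]
unit clause [2] forces x2=T; simplify:
  satisfied 2 clause(s); 2 remain; assigned so far: [2, 3]

Answer: 2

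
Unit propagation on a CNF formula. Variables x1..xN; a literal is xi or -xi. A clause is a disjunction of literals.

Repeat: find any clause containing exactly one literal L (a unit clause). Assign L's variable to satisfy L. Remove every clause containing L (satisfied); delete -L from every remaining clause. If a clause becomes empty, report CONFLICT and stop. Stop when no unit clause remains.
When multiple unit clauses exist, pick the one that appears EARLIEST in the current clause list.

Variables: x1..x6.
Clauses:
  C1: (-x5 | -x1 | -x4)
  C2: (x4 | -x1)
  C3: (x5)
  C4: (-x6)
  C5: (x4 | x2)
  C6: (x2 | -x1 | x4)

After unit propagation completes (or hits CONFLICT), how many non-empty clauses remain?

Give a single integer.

Answer: 4

Derivation:
unit clause [5] forces x5=T; simplify:
  drop -5 from [-5, -1, -4] -> [-1, -4]
  satisfied 1 clause(s); 5 remain; assigned so far: [5]
unit clause [-6] forces x6=F; simplify:
  satisfied 1 clause(s); 4 remain; assigned so far: [5, 6]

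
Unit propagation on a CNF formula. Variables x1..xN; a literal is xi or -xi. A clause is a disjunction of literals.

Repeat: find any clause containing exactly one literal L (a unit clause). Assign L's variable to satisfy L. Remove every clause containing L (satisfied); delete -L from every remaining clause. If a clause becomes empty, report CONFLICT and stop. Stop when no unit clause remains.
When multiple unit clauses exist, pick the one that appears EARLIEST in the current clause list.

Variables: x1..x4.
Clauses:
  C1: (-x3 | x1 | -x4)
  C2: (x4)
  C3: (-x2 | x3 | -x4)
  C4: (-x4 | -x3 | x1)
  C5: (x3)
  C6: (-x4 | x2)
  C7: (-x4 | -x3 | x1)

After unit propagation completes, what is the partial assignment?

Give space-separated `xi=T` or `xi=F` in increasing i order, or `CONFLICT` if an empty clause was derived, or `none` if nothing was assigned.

unit clause [4] forces x4=T; simplify:
  drop -4 from [-3, 1, -4] -> [-3, 1]
  drop -4 from [-2, 3, -4] -> [-2, 3]
  drop -4 from [-4, -3, 1] -> [-3, 1]
  drop -4 from [-4, 2] -> [2]
  drop -4 from [-4, -3, 1] -> [-3, 1]
  satisfied 1 clause(s); 6 remain; assigned so far: [4]
unit clause [3] forces x3=T; simplify:
  drop -3 from [-3, 1] -> [1]
  drop -3 from [-3, 1] -> [1]
  drop -3 from [-3, 1] -> [1]
  satisfied 2 clause(s); 4 remain; assigned so far: [3, 4]
unit clause [1] forces x1=T; simplify:
  satisfied 3 clause(s); 1 remain; assigned so far: [1, 3, 4]
unit clause [2] forces x2=T; simplify:
  satisfied 1 clause(s); 0 remain; assigned so far: [1, 2, 3, 4]

Answer: x1=T x2=T x3=T x4=T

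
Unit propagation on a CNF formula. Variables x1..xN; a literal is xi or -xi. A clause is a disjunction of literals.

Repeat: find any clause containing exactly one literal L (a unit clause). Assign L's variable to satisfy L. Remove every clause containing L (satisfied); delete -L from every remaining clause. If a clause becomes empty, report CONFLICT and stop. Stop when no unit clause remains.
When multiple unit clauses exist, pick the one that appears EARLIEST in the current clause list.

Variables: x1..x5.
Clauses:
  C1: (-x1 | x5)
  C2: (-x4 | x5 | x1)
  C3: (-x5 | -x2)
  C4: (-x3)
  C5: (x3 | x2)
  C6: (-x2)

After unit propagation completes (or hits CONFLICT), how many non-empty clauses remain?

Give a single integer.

unit clause [-3] forces x3=F; simplify:
  drop 3 from [3, 2] -> [2]
  satisfied 1 clause(s); 5 remain; assigned so far: [3]
unit clause [2] forces x2=T; simplify:
  drop -2 from [-5, -2] -> [-5]
  drop -2 from [-2] -> [] (empty!)
  satisfied 1 clause(s); 4 remain; assigned so far: [2, 3]
CONFLICT (empty clause)

Answer: 3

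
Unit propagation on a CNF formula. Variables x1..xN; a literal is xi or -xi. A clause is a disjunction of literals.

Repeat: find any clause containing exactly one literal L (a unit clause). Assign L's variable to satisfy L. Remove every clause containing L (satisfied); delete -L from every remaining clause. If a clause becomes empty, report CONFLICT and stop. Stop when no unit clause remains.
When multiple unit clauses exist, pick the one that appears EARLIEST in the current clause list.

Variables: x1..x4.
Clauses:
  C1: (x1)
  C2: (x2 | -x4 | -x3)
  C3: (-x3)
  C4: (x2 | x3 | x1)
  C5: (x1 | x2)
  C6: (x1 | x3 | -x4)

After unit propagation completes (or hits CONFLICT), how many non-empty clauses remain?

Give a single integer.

Answer: 0

Derivation:
unit clause [1] forces x1=T; simplify:
  satisfied 4 clause(s); 2 remain; assigned so far: [1]
unit clause [-3] forces x3=F; simplify:
  satisfied 2 clause(s); 0 remain; assigned so far: [1, 3]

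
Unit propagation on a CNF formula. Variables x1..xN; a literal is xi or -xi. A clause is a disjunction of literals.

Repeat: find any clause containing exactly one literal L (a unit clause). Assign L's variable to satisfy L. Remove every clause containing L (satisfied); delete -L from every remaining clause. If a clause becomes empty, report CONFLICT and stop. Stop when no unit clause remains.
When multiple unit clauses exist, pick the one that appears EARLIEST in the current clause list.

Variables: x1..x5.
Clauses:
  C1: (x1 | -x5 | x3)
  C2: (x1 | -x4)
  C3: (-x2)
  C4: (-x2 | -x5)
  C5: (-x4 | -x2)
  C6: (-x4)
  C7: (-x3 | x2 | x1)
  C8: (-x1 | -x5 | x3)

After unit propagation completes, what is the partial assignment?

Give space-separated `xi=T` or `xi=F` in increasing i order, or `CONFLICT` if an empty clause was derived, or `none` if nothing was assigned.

unit clause [-2] forces x2=F; simplify:
  drop 2 from [-3, 2, 1] -> [-3, 1]
  satisfied 3 clause(s); 5 remain; assigned so far: [2]
unit clause [-4] forces x4=F; simplify:
  satisfied 2 clause(s); 3 remain; assigned so far: [2, 4]

Answer: x2=F x4=F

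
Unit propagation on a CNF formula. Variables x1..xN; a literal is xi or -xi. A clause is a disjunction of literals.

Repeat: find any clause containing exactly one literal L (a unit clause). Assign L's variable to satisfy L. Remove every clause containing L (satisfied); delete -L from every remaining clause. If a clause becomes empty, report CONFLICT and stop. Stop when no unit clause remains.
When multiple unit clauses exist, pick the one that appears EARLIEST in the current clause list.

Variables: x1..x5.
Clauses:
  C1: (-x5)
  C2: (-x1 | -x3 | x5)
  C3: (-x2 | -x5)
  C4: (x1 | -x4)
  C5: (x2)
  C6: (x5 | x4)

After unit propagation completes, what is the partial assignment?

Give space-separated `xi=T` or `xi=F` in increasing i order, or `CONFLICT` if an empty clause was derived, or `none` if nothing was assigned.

unit clause [-5] forces x5=F; simplify:
  drop 5 from [-1, -3, 5] -> [-1, -3]
  drop 5 from [5, 4] -> [4]
  satisfied 2 clause(s); 4 remain; assigned so far: [5]
unit clause [2] forces x2=T; simplify:
  satisfied 1 clause(s); 3 remain; assigned so far: [2, 5]
unit clause [4] forces x4=T; simplify:
  drop -4 from [1, -4] -> [1]
  satisfied 1 clause(s); 2 remain; assigned so far: [2, 4, 5]
unit clause [1] forces x1=T; simplify:
  drop -1 from [-1, -3] -> [-3]
  satisfied 1 clause(s); 1 remain; assigned so far: [1, 2, 4, 5]
unit clause [-3] forces x3=F; simplify:
  satisfied 1 clause(s); 0 remain; assigned so far: [1, 2, 3, 4, 5]

Answer: x1=T x2=T x3=F x4=T x5=F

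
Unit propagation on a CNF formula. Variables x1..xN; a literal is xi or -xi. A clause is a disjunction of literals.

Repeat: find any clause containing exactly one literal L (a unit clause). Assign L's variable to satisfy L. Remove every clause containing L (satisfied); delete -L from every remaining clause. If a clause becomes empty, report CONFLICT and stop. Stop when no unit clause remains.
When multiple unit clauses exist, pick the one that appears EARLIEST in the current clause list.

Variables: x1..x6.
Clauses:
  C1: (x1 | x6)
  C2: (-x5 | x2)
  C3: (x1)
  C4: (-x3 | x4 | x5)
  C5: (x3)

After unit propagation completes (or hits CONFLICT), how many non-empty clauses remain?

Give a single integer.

unit clause [1] forces x1=T; simplify:
  satisfied 2 clause(s); 3 remain; assigned so far: [1]
unit clause [3] forces x3=T; simplify:
  drop -3 from [-3, 4, 5] -> [4, 5]
  satisfied 1 clause(s); 2 remain; assigned so far: [1, 3]

Answer: 2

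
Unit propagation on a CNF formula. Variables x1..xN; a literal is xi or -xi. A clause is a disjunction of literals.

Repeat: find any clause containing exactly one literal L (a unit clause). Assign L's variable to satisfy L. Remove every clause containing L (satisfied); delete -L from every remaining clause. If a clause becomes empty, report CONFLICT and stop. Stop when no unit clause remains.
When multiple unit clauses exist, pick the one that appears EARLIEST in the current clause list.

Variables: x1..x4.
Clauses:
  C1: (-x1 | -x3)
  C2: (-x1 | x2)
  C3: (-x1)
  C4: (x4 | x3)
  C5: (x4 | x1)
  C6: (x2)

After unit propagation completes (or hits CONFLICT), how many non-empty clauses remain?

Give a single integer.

Answer: 0

Derivation:
unit clause [-1] forces x1=F; simplify:
  drop 1 from [4, 1] -> [4]
  satisfied 3 clause(s); 3 remain; assigned so far: [1]
unit clause [4] forces x4=T; simplify:
  satisfied 2 clause(s); 1 remain; assigned so far: [1, 4]
unit clause [2] forces x2=T; simplify:
  satisfied 1 clause(s); 0 remain; assigned so far: [1, 2, 4]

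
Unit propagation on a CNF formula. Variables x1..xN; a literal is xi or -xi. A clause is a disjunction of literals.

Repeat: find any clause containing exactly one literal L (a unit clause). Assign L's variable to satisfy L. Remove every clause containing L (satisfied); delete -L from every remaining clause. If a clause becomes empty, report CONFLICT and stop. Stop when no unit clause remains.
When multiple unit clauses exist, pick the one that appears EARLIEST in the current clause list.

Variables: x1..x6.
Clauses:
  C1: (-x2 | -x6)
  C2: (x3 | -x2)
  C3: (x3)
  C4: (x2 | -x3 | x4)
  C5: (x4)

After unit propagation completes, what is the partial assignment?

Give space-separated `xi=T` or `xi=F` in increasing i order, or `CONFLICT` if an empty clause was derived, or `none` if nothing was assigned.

Answer: x3=T x4=T

Derivation:
unit clause [3] forces x3=T; simplify:
  drop -3 from [2, -3, 4] -> [2, 4]
  satisfied 2 clause(s); 3 remain; assigned so far: [3]
unit clause [4] forces x4=T; simplify:
  satisfied 2 clause(s); 1 remain; assigned so far: [3, 4]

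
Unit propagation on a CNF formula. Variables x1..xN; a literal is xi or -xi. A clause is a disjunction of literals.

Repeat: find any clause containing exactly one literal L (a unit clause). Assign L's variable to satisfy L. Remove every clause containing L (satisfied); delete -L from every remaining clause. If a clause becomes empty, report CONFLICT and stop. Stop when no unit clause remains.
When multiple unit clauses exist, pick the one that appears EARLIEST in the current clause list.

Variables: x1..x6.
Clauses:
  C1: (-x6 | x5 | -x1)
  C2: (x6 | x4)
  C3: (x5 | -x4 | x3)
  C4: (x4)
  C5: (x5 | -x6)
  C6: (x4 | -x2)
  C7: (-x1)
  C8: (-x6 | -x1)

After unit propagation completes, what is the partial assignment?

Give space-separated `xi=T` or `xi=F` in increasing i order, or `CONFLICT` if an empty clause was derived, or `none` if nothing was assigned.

Answer: x1=F x4=T

Derivation:
unit clause [4] forces x4=T; simplify:
  drop -4 from [5, -4, 3] -> [5, 3]
  satisfied 3 clause(s); 5 remain; assigned so far: [4]
unit clause [-1] forces x1=F; simplify:
  satisfied 3 clause(s); 2 remain; assigned so far: [1, 4]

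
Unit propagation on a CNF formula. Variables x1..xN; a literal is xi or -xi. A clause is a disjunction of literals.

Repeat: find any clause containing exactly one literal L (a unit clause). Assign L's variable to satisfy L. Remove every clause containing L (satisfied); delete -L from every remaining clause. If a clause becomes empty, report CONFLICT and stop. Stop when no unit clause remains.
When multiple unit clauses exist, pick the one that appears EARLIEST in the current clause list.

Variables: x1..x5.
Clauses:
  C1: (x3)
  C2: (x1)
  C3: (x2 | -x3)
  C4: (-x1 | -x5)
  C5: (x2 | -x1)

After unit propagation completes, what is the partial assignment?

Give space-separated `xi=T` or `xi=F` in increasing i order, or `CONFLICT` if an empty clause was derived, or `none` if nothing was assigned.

unit clause [3] forces x3=T; simplify:
  drop -3 from [2, -3] -> [2]
  satisfied 1 clause(s); 4 remain; assigned so far: [3]
unit clause [1] forces x1=T; simplify:
  drop -1 from [-1, -5] -> [-5]
  drop -1 from [2, -1] -> [2]
  satisfied 1 clause(s); 3 remain; assigned so far: [1, 3]
unit clause [2] forces x2=T; simplify:
  satisfied 2 clause(s); 1 remain; assigned so far: [1, 2, 3]
unit clause [-5] forces x5=F; simplify:
  satisfied 1 clause(s); 0 remain; assigned so far: [1, 2, 3, 5]

Answer: x1=T x2=T x3=T x5=F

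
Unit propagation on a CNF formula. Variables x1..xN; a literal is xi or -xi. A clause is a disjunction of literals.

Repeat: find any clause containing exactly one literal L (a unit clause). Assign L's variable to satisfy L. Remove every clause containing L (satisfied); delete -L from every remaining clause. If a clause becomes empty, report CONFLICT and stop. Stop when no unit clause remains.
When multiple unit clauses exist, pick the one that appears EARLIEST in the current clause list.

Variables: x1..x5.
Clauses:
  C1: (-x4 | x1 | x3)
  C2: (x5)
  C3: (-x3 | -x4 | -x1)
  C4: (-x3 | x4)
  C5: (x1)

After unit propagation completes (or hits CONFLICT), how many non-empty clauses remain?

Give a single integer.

unit clause [5] forces x5=T; simplify:
  satisfied 1 clause(s); 4 remain; assigned so far: [5]
unit clause [1] forces x1=T; simplify:
  drop -1 from [-3, -4, -1] -> [-3, -4]
  satisfied 2 clause(s); 2 remain; assigned so far: [1, 5]

Answer: 2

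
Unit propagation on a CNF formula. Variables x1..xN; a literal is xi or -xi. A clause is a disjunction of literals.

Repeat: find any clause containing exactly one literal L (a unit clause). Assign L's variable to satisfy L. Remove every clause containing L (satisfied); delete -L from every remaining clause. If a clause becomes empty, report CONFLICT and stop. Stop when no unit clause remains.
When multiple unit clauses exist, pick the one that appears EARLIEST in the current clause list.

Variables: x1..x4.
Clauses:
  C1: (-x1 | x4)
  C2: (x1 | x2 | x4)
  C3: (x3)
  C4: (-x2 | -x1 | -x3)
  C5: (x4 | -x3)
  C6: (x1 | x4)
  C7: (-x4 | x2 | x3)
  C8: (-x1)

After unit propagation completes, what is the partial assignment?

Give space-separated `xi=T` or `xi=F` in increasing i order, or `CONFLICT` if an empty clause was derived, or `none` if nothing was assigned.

Answer: x1=F x3=T x4=T

Derivation:
unit clause [3] forces x3=T; simplify:
  drop -3 from [-2, -1, -3] -> [-2, -1]
  drop -3 from [4, -3] -> [4]
  satisfied 2 clause(s); 6 remain; assigned so far: [3]
unit clause [4] forces x4=T; simplify:
  satisfied 4 clause(s); 2 remain; assigned so far: [3, 4]
unit clause [-1] forces x1=F; simplify:
  satisfied 2 clause(s); 0 remain; assigned so far: [1, 3, 4]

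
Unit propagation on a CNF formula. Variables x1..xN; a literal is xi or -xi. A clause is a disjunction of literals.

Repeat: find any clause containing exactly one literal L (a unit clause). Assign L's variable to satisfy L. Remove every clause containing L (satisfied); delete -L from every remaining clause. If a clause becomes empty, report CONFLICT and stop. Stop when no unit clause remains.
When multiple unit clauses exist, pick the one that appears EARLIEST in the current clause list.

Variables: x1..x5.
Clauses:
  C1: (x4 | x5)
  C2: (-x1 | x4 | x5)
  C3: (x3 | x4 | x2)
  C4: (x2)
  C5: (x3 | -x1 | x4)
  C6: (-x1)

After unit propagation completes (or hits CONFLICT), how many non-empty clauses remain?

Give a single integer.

Answer: 1

Derivation:
unit clause [2] forces x2=T; simplify:
  satisfied 2 clause(s); 4 remain; assigned so far: [2]
unit clause [-1] forces x1=F; simplify:
  satisfied 3 clause(s); 1 remain; assigned so far: [1, 2]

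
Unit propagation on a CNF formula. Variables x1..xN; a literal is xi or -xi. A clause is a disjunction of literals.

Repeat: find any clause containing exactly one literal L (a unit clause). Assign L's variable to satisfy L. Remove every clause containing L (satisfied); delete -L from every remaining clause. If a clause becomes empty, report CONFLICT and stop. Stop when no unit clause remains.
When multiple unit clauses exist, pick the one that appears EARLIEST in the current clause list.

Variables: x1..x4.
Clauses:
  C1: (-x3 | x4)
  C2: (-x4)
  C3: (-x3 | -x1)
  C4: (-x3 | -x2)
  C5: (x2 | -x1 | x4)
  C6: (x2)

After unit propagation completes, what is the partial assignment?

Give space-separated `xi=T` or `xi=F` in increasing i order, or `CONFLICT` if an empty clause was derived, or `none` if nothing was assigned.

Answer: x2=T x3=F x4=F

Derivation:
unit clause [-4] forces x4=F; simplify:
  drop 4 from [-3, 4] -> [-3]
  drop 4 from [2, -1, 4] -> [2, -1]
  satisfied 1 clause(s); 5 remain; assigned so far: [4]
unit clause [-3] forces x3=F; simplify:
  satisfied 3 clause(s); 2 remain; assigned so far: [3, 4]
unit clause [2] forces x2=T; simplify:
  satisfied 2 clause(s); 0 remain; assigned so far: [2, 3, 4]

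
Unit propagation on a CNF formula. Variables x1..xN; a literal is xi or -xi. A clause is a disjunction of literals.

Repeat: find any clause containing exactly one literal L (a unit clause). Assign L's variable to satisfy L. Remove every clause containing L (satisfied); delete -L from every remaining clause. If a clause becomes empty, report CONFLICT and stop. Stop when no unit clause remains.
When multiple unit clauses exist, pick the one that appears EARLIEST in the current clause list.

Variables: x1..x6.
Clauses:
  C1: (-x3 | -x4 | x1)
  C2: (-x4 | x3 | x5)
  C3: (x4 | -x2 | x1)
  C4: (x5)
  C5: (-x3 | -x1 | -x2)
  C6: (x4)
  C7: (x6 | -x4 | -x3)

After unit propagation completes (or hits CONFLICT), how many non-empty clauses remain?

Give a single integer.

Answer: 3

Derivation:
unit clause [5] forces x5=T; simplify:
  satisfied 2 clause(s); 5 remain; assigned so far: [5]
unit clause [4] forces x4=T; simplify:
  drop -4 from [-3, -4, 1] -> [-3, 1]
  drop -4 from [6, -4, -3] -> [6, -3]
  satisfied 2 clause(s); 3 remain; assigned so far: [4, 5]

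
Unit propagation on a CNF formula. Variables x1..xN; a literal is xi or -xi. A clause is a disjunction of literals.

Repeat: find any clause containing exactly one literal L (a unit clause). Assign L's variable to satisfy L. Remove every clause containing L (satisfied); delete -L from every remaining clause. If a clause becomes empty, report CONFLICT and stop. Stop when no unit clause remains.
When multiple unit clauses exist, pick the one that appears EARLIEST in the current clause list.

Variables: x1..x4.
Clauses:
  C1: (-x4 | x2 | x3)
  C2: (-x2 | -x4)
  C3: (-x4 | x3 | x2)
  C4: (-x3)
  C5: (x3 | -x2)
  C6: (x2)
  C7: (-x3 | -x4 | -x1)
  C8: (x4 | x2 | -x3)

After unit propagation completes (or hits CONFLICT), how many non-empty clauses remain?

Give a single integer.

Answer: 2

Derivation:
unit clause [-3] forces x3=F; simplify:
  drop 3 from [-4, 2, 3] -> [-4, 2]
  drop 3 from [-4, 3, 2] -> [-4, 2]
  drop 3 from [3, -2] -> [-2]
  satisfied 3 clause(s); 5 remain; assigned so far: [3]
unit clause [-2] forces x2=F; simplify:
  drop 2 from [-4, 2] -> [-4]
  drop 2 from [-4, 2] -> [-4]
  drop 2 from [2] -> [] (empty!)
  satisfied 2 clause(s); 3 remain; assigned so far: [2, 3]
CONFLICT (empty clause)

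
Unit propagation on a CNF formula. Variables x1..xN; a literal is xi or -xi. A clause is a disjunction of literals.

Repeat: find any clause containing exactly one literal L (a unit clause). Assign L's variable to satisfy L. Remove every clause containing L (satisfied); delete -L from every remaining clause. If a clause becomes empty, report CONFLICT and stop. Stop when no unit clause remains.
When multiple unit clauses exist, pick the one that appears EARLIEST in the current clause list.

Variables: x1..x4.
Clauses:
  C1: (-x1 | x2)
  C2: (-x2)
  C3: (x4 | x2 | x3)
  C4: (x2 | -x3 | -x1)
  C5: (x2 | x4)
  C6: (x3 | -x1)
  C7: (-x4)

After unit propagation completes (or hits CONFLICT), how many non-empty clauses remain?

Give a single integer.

unit clause [-2] forces x2=F; simplify:
  drop 2 from [-1, 2] -> [-1]
  drop 2 from [4, 2, 3] -> [4, 3]
  drop 2 from [2, -3, -1] -> [-3, -1]
  drop 2 from [2, 4] -> [4]
  satisfied 1 clause(s); 6 remain; assigned so far: [2]
unit clause [-1] forces x1=F; simplify:
  satisfied 3 clause(s); 3 remain; assigned so far: [1, 2]
unit clause [4] forces x4=T; simplify:
  drop -4 from [-4] -> [] (empty!)
  satisfied 2 clause(s); 1 remain; assigned so far: [1, 2, 4]
CONFLICT (empty clause)

Answer: 0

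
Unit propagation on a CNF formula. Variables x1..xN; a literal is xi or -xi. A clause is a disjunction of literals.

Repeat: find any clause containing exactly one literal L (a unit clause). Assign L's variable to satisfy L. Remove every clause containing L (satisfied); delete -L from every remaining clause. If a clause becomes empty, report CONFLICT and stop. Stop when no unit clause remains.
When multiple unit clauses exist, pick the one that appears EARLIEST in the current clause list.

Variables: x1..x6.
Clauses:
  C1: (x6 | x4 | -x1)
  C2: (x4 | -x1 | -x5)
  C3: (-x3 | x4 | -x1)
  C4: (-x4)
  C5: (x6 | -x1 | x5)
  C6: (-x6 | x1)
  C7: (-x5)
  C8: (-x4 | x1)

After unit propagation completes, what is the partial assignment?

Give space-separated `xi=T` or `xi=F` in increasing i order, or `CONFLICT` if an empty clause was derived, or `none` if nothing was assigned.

Answer: x4=F x5=F

Derivation:
unit clause [-4] forces x4=F; simplify:
  drop 4 from [6, 4, -1] -> [6, -1]
  drop 4 from [4, -1, -5] -> [-1, -5]
  drop 4 from [-3, 4, -1] -> [-3, -1]
  satisfied 2 clause(s); 6 remain; assigned so far: [4]
unit clause [-5] forces x5=F; simplify:
  drop 5 from [6, -1, 5] -> [6, -1]
  satisfied 2 clause(s); 4 remain; assigned so far: [4, 5]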